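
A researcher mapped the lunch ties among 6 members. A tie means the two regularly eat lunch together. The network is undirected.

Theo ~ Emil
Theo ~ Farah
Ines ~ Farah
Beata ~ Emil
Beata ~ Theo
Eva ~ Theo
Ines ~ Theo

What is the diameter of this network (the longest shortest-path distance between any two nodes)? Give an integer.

2

Eccentricity of each node (its greatest distance to any other): Beata:2, Emil:2, Eva:2, Farah:2, Ines:2, Theo:1.
The maximum eccentricity is 2, realized for instance by the pair Beata–Eva via Beata – Theo – Eva. So the diameter is 2.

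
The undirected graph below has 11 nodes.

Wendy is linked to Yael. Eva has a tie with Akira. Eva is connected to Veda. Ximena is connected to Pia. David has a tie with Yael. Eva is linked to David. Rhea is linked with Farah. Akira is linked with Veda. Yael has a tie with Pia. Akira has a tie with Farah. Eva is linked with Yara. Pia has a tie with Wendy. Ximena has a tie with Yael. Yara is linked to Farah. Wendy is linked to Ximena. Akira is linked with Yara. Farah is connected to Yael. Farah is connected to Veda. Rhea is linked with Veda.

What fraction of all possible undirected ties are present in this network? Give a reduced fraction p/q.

There are 19 edges and 11 nodes, so the maximum possible is C(11,2) = 55.
Density = 19/55.

19/55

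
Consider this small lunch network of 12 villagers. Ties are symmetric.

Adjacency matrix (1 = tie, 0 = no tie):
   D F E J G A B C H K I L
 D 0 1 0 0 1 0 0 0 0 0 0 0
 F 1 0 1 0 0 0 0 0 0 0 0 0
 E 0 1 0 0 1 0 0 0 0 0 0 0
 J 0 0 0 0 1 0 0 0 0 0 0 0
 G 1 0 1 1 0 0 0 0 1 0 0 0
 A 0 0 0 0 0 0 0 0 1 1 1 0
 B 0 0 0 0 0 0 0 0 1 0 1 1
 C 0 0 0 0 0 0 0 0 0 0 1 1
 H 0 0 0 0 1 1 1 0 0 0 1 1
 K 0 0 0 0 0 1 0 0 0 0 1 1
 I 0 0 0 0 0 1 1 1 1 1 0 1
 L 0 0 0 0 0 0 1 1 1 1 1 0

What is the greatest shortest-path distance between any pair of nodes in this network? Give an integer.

Eccentricity of each node (its greatest distance to any other): A:4, B:4, C:5, D:4, E:4, F:5, G:3, H:3, I:4, J:4, K:5, L:4.
The maximum eccentricity is 5, realized for instance by the pair F–C via F – D – G – H – I – C. So the diameter is 5.

5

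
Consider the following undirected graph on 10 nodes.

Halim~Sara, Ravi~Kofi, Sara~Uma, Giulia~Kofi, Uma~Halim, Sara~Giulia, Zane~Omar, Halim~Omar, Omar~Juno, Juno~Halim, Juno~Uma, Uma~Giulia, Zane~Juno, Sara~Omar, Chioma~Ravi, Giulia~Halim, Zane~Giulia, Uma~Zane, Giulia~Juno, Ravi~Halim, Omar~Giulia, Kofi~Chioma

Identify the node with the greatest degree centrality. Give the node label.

Giulia

Degrees — Chioma:2, Giulia:7, Halim:6, Juno:5, Kofi:3, Omar:5, Ravi:3, Sara:4, Uma:5, Zane:4.
The maximum is 7, attained only by Giulia.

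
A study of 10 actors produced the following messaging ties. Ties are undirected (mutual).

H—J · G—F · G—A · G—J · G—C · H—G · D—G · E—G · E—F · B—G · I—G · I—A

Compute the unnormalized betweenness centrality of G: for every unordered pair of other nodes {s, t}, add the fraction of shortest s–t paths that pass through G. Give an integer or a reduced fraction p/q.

Pairs whose geodesics pass through G — C–B: 1; C–J: 1; C–H: 1; C–E: 1; C–A: 1; C–D: 1; C–F: 1; C–I: 1; B–J: 1; B–H: 1; B–E: 1; B–A: 1; B–D: 1; B–F: 1 … (+19 more pairs).
All other pairs contribute 0.
Summing the contributions gives betweenness(G) = 33.

33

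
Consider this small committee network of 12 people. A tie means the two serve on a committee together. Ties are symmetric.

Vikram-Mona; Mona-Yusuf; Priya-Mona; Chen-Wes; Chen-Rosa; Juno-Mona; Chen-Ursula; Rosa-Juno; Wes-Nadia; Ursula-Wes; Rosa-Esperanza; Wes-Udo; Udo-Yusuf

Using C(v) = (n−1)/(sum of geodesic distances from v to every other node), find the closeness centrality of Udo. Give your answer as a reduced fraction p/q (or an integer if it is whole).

11/26

Distances from Udo: Chen:2, Esperanza:4, Juno:3, Mona:2, Nadia:2, Priya:3, Rosa:3, Ursula:2, Vikram:3, Wes:1, Yusuf:1. Sum = 26.
n = 12, so closeness = 11/26.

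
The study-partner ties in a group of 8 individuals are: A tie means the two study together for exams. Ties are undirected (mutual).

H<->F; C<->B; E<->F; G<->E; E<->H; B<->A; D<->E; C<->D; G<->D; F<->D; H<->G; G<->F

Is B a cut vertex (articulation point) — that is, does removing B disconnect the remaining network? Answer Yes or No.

Yes

Removing B leaves {A} with no path to {C, D, E, F, G, and H}, so the network splits into 2 components. B is a cut vertex.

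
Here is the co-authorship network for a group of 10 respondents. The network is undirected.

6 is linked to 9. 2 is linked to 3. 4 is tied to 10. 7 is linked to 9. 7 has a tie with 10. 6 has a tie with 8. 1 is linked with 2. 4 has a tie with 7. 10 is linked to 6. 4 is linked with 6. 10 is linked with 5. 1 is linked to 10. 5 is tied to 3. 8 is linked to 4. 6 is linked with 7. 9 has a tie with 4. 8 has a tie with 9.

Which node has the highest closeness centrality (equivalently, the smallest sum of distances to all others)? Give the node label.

Farness (sum of distances to all others) for each node — 1:18, 2:23, 3:23, 4:15, 5:18, 6:15, 7:16, 8:21, 9:20, 10:13.
The smallest farness is 13, for 10, so 10 has the highest closeness.

10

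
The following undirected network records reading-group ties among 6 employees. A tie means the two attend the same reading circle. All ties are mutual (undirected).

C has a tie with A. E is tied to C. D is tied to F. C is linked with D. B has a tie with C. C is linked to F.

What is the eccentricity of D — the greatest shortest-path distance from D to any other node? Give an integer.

2

Distances from D: A:2, B:2, C:1, E:2, F:1.
The largest is 2 (to E, B, and A), so the eccentricity of D is 2.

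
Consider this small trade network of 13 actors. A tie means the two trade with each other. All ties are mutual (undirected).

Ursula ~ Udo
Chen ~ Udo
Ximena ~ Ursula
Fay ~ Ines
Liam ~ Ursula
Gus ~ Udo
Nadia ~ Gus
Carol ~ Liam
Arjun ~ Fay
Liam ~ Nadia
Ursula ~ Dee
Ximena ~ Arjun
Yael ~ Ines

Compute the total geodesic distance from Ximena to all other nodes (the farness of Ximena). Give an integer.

Distances from Ximena: Arjun:1, Carol:3, Chen:3, Dee:2, Fay:2, Gus:3, Ines:3, Liam:2, Nadia:3, Udo:2, Ursula:1, Yael:4.
Sum = 1 + 3 + 3 + 2 + 2 + 3 + 3 + 2 + 3 + 2 + 1 + 4 = 29.

29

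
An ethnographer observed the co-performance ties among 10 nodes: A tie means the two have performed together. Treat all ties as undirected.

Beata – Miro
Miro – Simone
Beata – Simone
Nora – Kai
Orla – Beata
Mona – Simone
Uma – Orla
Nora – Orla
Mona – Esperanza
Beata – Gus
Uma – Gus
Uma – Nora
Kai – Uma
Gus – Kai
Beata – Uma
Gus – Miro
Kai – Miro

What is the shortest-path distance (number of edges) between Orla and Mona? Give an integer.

3

One shortest route is Orla – Beata – Simone – Mona, which uses 3 edges, and at distance 2 from Orla we only reach {Gus, Kai, Miro, Simone}, which does not include Mona. So d(Orla,Mona) = 3.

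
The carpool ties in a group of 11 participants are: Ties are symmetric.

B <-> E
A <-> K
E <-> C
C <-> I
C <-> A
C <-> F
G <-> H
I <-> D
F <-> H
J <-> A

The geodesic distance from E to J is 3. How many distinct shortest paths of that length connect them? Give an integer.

The shortest distance is 3, and the only length-3 path is E–C–A–J. So there is exactly 1 shortest path.

1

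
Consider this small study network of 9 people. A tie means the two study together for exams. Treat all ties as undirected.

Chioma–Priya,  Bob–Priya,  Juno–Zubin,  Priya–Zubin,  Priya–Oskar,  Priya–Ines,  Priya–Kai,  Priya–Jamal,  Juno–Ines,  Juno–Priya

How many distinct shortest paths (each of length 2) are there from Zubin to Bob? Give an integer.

The shortest distance is 2, and the only length-2 path is Zubin–Priya–Bob. So there is exactly 1 shortest path.

1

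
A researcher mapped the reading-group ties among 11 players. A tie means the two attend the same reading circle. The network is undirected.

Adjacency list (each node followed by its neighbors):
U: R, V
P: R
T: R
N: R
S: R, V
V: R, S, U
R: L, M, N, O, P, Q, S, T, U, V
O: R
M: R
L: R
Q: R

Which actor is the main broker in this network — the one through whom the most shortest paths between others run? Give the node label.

R

Unnormalized betweenness of each node: L:0, M:0, N:0, O:0, P:0, Q:0, R:85/2, S:0, T:0, U:0, V:1/2.
R has the largest value, 85/2, making it the main broker — the node through which the most shortest paths run.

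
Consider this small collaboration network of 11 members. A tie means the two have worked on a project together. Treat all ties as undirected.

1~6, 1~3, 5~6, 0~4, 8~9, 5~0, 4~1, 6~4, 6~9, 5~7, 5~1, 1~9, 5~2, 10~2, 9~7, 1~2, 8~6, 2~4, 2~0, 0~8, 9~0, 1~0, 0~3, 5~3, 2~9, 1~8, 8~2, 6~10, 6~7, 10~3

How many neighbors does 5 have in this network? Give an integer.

6

5 is directly tied to 0, 1, 2, 3, 6, and 7. That is 6 neighbors, so the degree of 5 is 6.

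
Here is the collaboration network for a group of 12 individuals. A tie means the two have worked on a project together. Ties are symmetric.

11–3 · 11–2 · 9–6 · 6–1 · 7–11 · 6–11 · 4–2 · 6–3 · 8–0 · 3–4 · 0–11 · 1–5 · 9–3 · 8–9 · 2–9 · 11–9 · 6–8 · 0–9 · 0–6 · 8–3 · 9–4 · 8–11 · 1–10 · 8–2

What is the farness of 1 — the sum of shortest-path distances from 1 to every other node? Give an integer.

Distances from 1: 0:2, 2:3, 3:2, 4:3, 5:1, 6:1, 7:3, 8:2, 9:2, 10:1, 11:2.
Sum = 2 + 3 + 2 + 3 + 1 + 1 + 3 + 2 + 2 + 1 + 2 = 22.

22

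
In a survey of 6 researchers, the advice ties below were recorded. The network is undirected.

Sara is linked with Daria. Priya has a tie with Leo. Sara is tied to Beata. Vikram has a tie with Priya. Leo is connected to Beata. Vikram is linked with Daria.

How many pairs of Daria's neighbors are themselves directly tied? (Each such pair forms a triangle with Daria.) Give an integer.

Daria's neighbors are Sara and Vikram, but none of them are tied to each other, so no triangle contains Daria.

0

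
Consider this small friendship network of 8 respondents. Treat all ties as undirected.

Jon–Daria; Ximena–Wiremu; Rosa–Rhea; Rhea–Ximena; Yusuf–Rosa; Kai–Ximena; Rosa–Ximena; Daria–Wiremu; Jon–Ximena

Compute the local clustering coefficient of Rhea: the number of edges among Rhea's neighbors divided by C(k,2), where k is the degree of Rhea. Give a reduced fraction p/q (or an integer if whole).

Rhea's neighbors: Rosa and Ximena (k = 2).
Possible neighbor pairs: C(2,2) = 1. Edges among them: Rosa–Ximena → e = 1.
Clustering(Rhea) = 1/1.

1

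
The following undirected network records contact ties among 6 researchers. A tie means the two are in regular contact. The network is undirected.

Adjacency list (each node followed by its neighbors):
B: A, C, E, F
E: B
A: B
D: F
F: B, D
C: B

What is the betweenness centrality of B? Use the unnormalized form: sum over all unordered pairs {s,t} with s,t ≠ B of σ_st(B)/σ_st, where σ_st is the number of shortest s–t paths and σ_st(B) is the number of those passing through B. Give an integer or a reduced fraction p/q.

9

Pairs whose geodesics pass through B — D–E: 1; D–A: 1; D–C: 1; F–E: 1; F–A: 1; F–C: 1; E–A: 1; E–C: 1; A–C: 1.
All other pairs contribute 0.
Summing the contributions gives betweenness(B) = 9.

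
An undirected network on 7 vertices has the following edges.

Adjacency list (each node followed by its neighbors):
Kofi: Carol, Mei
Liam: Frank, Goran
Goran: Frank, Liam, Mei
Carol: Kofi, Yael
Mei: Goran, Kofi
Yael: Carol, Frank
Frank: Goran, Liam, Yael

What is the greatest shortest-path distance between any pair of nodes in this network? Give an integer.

3

Eccentricity of each node (its greatest distance to any other): Carol:3, Frank:3, Goran:3, Kofi:3, Liam:3, Mei:3, Yael:3.
The maximum eccentricity is 3, realized for instance by the pair Kofi–Liam via Kofi – Mei – Goran – Liam. So the diameter is 3.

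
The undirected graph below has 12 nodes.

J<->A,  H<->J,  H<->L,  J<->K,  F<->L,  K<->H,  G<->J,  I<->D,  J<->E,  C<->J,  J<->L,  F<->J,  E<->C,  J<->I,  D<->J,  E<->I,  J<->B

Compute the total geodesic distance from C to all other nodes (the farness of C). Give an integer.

Distances from C: A:2, B:2, D:2, E:1, F:2, G:2, H:2, I:2, J:1, K:2, L:2.
Sum = 2 + 2 + 2 + 1 + 2 + 2 + 2 + 2 + 1 + 2 + 2 = 20.

20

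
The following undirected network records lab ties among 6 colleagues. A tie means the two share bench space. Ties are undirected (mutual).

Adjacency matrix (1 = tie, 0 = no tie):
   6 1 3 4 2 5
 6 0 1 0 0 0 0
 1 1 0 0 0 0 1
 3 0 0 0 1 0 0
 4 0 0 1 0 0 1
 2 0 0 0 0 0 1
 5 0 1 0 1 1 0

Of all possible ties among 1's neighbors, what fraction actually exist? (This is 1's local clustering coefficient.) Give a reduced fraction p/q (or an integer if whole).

1's neighbors: 5 and 6 (k = 2).
Possible neighbor pairs: C(2,2) = 1. Edges among them: none → e = 0.
Clustering(1) = 0/1.

0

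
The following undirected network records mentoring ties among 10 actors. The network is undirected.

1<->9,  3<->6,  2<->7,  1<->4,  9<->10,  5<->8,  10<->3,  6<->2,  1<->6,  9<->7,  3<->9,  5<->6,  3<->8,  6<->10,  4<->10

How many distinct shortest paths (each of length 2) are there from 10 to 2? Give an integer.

The shortest distance is 2, and the only length-2 path is 10–6–2. So there is exactly 1 shortest path.

1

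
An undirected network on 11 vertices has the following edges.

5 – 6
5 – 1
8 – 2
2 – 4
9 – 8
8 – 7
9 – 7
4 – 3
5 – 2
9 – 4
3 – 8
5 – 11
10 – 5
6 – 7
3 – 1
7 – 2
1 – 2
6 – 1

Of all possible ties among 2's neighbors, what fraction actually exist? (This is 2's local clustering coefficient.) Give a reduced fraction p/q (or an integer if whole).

2's neighbors: 1, 4, 5, 7, and 8 (k = 5).
Possible neighbor pairs: C(5,2) = 10. Edges among them: 1–5, 7–8 → e = 2.
Clustering(2) = 2/10 = 1/5.

1/5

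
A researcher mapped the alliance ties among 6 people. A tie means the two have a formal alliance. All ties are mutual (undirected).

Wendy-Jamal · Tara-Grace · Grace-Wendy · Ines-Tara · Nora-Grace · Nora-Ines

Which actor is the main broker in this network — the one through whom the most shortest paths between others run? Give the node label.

Grace

Unnormalized betweenness of each node: Grace:13/2, Ines:1/2, Jamal:0, Nora:3/2, Tara:3/2, Wendy:4.
Grace has the largest value, 13/2, making it the main broker — the node through which the most shortest paths run.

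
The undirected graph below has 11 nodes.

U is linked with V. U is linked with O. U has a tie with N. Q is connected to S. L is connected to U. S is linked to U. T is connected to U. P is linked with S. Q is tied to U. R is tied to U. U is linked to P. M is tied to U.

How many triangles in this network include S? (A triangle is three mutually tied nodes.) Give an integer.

2

S's neighbors: P, Q, and U.
Neighbor pairs that are themselves tied: S–P–U; S–Q–U. Each forms one triangle with S, for 2 in total.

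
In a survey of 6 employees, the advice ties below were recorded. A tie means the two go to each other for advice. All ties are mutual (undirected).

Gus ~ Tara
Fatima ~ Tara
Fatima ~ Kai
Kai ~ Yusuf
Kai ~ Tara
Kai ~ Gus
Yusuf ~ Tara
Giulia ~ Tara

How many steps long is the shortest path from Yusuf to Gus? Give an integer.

One shortest route is Yusuf – Kai – Gus, which uses 2 edges, and Yusuf and Gus are not directly tied, so nothing shorter exists. So d(Yusuf,Gus) = 2.

2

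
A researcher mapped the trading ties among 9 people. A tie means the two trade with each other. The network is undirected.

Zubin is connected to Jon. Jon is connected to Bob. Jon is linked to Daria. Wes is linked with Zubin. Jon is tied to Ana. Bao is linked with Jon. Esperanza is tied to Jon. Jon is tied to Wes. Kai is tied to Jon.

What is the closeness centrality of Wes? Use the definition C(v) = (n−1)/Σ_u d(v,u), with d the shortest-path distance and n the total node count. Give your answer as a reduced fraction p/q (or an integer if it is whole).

Distances from Wes: Ana:2, Bao:2, Bob:2, Daria:2, Esperanza:2, Jon:1, Kai:2, Zubin:1. Sum = 14.
n = 9, so closeness = 8/14 = 4/7.

4/7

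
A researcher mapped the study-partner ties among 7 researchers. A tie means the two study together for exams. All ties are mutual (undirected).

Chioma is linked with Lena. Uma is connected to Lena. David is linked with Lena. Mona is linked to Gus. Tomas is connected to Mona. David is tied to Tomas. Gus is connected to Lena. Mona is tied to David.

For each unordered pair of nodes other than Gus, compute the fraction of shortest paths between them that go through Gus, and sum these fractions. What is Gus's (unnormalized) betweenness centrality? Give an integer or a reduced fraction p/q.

3/2

Pairs whose geodesics pass through Gus — Mona–Uma: 1/2; Mona–Chioma: 1/2; Mona–Lena: 1/2.
All other pairs contribute 0.
Summing the contributions gives betweenness(Gus) = 3/2.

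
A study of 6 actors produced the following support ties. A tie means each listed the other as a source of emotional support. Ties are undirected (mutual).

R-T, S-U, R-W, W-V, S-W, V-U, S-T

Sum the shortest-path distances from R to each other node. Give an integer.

Distances from R: S:2, T:1, U:3, V:2, W:1.
Sum = 2 + 1 + 3 + 2 + 1 = 9.

9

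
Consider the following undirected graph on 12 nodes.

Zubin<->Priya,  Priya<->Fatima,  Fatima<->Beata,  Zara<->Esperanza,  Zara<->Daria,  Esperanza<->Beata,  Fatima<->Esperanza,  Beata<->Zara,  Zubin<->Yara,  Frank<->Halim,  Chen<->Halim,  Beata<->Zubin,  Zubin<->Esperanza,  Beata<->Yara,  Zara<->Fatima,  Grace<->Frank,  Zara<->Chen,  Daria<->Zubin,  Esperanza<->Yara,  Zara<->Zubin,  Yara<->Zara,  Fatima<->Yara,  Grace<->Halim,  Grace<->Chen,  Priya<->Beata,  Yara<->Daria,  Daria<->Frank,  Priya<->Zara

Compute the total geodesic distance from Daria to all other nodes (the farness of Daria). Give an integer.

18

Distances from Daria: Beata:2, Chen:2, Esperanza:2, Fatima:2, Frank:1, Grace:2, Halim:2, Priya:2, Yara:1, Zara:1, Zubin:1.
Sum = 2 + 2 + 2 + 2 + 1 + 2 + 2 + 2 + 1 + 1 + 1 = 18.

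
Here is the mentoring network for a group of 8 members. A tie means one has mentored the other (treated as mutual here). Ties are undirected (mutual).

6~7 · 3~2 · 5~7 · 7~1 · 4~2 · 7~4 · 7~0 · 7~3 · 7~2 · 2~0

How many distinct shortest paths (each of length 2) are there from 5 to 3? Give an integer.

1

The shortest distance is 2, and the only length-2 path is 5–7–3. So there is exactly 1 shortest path.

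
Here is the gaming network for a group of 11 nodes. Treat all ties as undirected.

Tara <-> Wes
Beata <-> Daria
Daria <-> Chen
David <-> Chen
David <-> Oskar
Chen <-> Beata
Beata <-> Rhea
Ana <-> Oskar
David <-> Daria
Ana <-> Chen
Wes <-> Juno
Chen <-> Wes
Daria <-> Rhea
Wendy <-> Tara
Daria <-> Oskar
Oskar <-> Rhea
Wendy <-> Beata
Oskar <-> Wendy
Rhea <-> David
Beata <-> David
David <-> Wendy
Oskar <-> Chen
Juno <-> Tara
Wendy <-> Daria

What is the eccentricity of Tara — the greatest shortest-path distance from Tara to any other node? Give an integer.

Distances from Tara: Ana:3, Beata:2, Chen:2, Daria:2, David:2, Juno:1, Oskar:2, Rhea:3, Wendy:1, Wes:1.
The largest is 3 (to Ana and Rhea), so the eccentricity of Tara is 3.

3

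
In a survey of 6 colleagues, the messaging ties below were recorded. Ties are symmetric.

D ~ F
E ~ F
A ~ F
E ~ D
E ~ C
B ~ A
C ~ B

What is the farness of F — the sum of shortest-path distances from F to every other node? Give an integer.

Distances from F: A:1, B:2, C:2, D:1, E:1.
Sum = 1 + 2 + 2 + 1 + 1 = 7.

7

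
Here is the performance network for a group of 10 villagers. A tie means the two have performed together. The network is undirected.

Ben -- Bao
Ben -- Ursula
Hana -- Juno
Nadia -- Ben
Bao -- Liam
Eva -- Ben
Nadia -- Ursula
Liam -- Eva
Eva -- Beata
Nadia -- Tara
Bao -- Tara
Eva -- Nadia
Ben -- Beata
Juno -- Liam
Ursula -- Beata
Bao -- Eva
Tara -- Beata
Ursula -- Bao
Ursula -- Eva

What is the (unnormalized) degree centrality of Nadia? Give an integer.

4

Nadia is directly tied to Ben, Eva, Tara, and Ursula. That is 4 neighbors, so the degree of Nadia is 4.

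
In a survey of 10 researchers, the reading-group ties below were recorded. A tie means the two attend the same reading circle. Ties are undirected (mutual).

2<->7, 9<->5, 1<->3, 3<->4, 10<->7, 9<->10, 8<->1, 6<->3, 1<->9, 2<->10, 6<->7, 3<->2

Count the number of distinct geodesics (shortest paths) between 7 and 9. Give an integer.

The shortest distance is 2, and the only length-2 path is 7–10–9. So there is exactly 1 shortest path.

1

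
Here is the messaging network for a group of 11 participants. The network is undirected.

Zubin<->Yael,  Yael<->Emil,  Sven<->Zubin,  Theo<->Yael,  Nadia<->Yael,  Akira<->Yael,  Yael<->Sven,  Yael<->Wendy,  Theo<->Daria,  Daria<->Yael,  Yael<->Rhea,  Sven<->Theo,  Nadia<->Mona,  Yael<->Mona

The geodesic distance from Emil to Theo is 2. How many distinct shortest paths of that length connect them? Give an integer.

1

The shortest distance is 2, and the only length-2 path is Emil–Yael–Theo. So there is exactly 1 shortest path.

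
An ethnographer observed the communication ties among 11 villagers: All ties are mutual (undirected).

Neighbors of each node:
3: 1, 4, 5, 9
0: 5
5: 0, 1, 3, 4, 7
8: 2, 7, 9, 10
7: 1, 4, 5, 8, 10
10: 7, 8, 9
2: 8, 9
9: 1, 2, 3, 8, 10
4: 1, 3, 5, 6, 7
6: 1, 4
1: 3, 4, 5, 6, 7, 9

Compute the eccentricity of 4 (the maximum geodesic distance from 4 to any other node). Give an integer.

3

Distances from 4: 0:2, 1:1, 2:3, 3:1, 5:1, 6:1, 7:1, 8:2, 9:2, 10:2.
The largest is 3 (to 2), so the eccentricity of 4 is 3.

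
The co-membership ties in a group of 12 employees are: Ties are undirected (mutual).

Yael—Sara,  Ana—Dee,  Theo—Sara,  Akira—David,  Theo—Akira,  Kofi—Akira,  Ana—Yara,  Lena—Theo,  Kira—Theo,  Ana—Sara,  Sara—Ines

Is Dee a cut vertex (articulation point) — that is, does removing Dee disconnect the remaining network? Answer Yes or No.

Even without Dee, every remaining node can still reach every other (the residual graph is connected), so Dee is not a cut vertex.

No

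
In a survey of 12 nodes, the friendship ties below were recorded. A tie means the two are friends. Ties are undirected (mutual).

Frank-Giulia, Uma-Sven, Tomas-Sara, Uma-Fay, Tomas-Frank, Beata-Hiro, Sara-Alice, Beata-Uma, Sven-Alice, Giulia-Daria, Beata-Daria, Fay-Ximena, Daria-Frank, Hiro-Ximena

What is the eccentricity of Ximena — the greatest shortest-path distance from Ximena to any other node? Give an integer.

Distances from Ximena: Alice:4, Beata:2, Daria:3, Fay:1, Frank:4, Giulia:4, Hiro:1, Sara:5, Sven:3, Tomas:5, Uma:2.
The largest is 5 (to Tomas and Sara), so the eccentricity of Ximena is 5.

5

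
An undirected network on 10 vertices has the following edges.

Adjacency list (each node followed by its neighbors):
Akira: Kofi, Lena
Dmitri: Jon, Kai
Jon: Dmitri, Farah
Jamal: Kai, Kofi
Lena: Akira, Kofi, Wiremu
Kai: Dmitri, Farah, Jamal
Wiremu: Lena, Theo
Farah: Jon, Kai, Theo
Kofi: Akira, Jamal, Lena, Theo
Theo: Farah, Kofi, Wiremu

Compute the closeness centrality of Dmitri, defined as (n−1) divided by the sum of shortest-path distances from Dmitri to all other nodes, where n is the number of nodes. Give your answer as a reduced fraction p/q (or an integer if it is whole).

Distances from Dmitri: Akira:4, Farah:2, Jamal:2, Jon:1, Kai:1, Kofi:3, Lena:4, Theo:3, Wiremu:4. Sum = 24.
n = 10, so closeness = 9/24 = 3/8.

3/8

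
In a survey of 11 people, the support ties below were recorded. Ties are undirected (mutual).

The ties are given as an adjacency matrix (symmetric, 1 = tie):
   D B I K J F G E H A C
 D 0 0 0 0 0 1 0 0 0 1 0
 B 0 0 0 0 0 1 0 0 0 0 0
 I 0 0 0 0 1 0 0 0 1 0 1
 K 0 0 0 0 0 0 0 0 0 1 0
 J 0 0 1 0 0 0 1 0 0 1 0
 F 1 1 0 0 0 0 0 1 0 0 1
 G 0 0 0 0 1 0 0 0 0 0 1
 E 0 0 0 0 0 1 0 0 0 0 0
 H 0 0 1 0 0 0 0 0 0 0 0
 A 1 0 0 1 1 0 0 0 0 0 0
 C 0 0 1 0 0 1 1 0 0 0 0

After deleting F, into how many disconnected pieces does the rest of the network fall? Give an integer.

Without F, the remaining ties split the others into: {A, C, D, G, H, I, J, K}; {B}; {E}.
That's 3 separate components.

3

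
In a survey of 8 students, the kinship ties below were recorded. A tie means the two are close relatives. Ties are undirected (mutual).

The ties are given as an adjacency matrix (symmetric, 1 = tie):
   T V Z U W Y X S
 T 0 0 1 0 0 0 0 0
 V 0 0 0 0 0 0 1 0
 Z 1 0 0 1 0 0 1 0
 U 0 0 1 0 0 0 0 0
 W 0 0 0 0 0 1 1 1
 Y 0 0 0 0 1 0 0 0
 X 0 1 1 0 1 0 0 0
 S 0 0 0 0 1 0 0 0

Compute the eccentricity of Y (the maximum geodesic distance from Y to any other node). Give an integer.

4

Distances from Y: S:2, T:4, U:4, V:3, W:1, X:2, Z:3.
The largest is 4 (to T and U), so the eccentricity of Y is 4.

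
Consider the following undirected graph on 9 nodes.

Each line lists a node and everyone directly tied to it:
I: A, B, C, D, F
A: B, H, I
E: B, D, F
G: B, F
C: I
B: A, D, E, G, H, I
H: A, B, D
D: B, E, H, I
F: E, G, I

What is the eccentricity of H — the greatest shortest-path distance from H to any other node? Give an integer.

3

Distances from H: A:1, B:1, C:3, D:1, E:2, F:3, G:2, I:2.
The largest is 3 (to F and C), so the eccentricity of H is 3.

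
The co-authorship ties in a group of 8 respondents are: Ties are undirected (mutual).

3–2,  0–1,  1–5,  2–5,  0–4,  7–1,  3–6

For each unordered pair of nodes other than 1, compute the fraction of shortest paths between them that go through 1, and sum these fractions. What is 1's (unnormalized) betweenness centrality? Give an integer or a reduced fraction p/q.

Pairs whose geodesics pass through 1 — 6–0: 1; 6–7: 1; 6–4: 1; 2–0: 1; 2–7: 1; 2–4: 1; 3–0: 1; 3–7: 1; 3–4: 1; 5–0: 1; 5–7: 1; 5–4: 1; 0–7: 1; 7–4: 1.
All other pairs contribute 0.
Summing the contributions gives betweenness(1) = 14.

14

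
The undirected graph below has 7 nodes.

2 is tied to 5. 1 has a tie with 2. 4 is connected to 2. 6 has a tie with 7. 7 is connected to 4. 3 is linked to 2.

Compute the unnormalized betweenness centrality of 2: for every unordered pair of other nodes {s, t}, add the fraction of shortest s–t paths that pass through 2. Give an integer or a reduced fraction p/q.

12

Pairs whose geodesics pass through 2 — 3–5: 1; 3–1: 1; 3–7: 1; 3–4: 1; 3–6: 1; 5–1: 1; 5–7: 1; 5–4: 1; 5–6: 1; 1–7: 1; 1–4: 1; 1–6: 1.
All other pairs contribute 0.
Summing the contributions gives betweenness(2) = 12.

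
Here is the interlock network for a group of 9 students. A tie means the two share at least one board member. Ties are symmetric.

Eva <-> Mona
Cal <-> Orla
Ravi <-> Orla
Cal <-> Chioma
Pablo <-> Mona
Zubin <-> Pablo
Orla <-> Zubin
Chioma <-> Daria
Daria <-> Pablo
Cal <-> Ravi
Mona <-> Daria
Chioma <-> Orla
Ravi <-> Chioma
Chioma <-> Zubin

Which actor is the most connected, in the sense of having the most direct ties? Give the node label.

Degrees — Cal:3, Chioma:5, Daria:3, Eva:1, Mona:3, Orla:4, Pablo:3, Ravi:3, Zubin:3.
The maximum is 5, attained only by Chioma.

Chioma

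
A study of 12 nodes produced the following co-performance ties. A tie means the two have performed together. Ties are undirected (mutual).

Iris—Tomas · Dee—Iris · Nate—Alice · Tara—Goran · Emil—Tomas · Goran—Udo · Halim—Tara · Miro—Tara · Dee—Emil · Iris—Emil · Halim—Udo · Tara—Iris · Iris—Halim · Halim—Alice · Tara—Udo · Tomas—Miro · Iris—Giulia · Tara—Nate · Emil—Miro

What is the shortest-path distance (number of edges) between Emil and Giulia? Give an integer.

One shortest route is Emil – Iris – Giulia, which uses 2 edges, and Emil and Giulia are not directly tied, so nothing shorter exists. So d(Emil,Giulia) = 2.

2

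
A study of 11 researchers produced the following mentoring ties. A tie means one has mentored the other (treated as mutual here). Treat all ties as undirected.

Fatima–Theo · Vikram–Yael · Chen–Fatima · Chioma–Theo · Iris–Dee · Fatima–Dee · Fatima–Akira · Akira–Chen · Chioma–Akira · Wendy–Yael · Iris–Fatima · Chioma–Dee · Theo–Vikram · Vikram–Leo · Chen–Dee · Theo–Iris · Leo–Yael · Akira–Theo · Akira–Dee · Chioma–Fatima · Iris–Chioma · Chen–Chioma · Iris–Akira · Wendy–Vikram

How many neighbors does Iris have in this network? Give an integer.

Iris is directly tied to Akira, Chioma, Dee, Fatima, and Theo. That is 5 neighbors, so the degree of Iris is 5.

5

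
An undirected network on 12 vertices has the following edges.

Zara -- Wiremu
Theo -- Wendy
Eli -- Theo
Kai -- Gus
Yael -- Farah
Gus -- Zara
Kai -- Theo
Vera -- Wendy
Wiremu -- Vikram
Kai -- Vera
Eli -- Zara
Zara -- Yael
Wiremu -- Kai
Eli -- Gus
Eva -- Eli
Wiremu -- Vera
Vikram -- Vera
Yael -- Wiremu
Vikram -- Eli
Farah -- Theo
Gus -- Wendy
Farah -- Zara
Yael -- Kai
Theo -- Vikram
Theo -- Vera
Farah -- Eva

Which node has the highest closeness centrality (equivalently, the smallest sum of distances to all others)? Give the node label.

Farness (sum of distances to all others) for each node — Eli:17, Eva:24, Farah:18, Gus:18, Kai:18, Theo:16, Vera:18, Vikram:18, Wendy:21, Wiremu:18, Yael:19, Zara:17.
The smallest farness is 16, for Theo, so Theo has the highest closeness.

Theo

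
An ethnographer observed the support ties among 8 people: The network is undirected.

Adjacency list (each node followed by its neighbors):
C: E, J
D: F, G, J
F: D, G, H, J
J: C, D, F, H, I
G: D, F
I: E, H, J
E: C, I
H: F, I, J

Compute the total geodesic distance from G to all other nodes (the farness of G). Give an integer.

Distances from G: C:3, D:1, E:4, F:1, H:2, I:3, J:2.
Sum = 3 + 1 + 4 + 1 + 2 + 3 + 2 = 16.

16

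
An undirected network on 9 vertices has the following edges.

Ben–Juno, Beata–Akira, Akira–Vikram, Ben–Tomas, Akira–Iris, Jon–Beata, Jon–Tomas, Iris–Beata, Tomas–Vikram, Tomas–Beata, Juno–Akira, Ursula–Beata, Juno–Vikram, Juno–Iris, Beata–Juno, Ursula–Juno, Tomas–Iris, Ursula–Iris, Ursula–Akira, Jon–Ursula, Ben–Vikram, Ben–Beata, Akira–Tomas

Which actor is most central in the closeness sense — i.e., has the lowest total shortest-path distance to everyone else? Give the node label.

Farness (sum of distances to all others) for each node — Akira:10, Beata:9, Ben:12, Iris:11, Jon:13, Juno:10, Tomas:10, Ursula:11, Vikram:12.
The smallest farness is 9, for Beata, so Beata has the highest closeness.

Beata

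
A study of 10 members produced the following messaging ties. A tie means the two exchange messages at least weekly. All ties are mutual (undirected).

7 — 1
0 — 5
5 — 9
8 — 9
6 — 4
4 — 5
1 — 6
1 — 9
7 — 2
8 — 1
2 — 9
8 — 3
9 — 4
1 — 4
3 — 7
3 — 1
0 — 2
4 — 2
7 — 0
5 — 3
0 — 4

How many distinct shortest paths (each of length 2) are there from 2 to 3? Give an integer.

1

The shortest distance is 2, and the only length-2 path is 2–7–3. So there is exactly 1 shortest path.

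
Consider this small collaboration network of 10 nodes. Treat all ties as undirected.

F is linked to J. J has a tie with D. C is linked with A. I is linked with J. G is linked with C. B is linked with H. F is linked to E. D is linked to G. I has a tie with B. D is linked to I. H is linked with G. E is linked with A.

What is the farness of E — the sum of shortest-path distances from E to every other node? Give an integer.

23

Distances from E: A:1, B:4, C:2, D:3, F:1, G:3, H:4, I:3, J:2.
Sum = 1 + 4 + 2 + 3 + 1 + 3 + 4 + 3 + 2 = 23.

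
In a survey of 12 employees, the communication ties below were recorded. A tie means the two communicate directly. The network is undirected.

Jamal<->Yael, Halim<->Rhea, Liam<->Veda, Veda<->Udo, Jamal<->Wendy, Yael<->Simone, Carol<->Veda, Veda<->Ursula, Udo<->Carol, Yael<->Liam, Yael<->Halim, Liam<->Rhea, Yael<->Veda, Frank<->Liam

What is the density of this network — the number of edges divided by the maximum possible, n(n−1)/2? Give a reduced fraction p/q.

There are 14 edges and 12 nodes, so the maximum possible is C(12,2) = 66.
Density = 14/66 = 7/33.

7/33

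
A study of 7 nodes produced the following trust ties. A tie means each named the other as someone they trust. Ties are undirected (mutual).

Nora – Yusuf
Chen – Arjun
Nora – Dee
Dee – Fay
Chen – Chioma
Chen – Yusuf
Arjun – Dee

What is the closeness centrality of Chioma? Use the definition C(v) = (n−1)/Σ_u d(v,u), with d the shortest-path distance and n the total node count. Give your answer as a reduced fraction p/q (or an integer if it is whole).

2/5

Distances from Chioma: Arjun:2, Chen:1, Dee:3, Fay:4, Nora:3, Yusuf:2. Sum = 15.
n = 7, so closeness = 6/15 = 2/5.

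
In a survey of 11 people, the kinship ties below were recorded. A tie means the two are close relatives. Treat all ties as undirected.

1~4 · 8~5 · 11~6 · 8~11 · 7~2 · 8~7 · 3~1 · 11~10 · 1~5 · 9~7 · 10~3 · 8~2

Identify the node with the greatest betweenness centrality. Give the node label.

Unnormalized betweenness of each node: 1:25/2, 2:0, 3:9/2, 4:0, 5:12, 6:0, 7:9, 8:51/2, 9:0, 10:6, 11:31/2.
8 has the largest value, 51/2, making it the main broker — the node through which the most shortest paths run.

8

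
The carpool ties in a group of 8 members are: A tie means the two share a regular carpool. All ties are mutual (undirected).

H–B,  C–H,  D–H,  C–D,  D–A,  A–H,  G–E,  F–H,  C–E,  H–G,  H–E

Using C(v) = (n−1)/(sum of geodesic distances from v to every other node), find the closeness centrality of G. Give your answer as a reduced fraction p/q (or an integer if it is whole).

Distances from G: A:2, B:2, C:2, D:2, E:1, F:2, H:1. Sum = 12.
n = 8, so closeness = 7/12.

7/12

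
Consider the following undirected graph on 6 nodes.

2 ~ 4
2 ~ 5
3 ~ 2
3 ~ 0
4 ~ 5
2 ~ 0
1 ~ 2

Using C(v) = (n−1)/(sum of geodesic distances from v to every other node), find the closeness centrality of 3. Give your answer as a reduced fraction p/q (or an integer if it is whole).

Distances from 3: 0:1, 1:2, 2:1, 4:2, 5:2. Sum = 8.
n = 6, so closeness = 5/8.

5/8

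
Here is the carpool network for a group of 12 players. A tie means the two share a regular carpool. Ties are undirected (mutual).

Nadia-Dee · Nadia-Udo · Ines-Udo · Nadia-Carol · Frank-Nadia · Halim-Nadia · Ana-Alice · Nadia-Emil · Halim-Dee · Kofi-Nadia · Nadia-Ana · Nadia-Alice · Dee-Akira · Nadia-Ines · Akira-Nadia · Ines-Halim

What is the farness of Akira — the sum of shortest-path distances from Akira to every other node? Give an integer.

20

Distances from Akira: Alice:2, Ana:2, Carol:2, Dee:1, Emil:2, Frank:2, Halim:2, Ines:2, Kofi:2, Nadia:1, Udo:2.
Sum = 2 + 2 + 2 + 1 + 2 + 2 + 2 + 2 + 2 + 1 + 2 = 20.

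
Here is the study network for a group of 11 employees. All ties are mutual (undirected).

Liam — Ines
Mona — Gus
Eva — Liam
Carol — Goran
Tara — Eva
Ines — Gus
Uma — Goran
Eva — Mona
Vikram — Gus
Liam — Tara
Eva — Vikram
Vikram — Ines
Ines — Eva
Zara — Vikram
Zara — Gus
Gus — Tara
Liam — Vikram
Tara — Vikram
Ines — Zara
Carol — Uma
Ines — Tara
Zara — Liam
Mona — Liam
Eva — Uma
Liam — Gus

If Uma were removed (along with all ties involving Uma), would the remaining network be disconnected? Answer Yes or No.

Yes

Removing Uma leaves {Eva, Gus, Ines, Liam, Mona, Tara, Vikram, and Zara} with no path to {Carol and Goran}, so the network splits into 2 components. Uma is a cut vertex.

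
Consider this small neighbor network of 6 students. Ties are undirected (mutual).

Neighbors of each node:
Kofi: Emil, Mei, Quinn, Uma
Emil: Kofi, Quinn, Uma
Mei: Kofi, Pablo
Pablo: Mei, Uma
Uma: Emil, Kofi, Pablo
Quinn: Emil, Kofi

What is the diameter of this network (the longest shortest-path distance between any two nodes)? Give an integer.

3

Eccentricity of each node (its greatest distance to any other): Emil:2, Kofi:2, Mei:2, Pablo:3, Quinn:3, Uma:2.
The maximum eccentricity is 3, realized for instance by the pair Quinn–Pablo via Quinn – Kofi – Mei – Pablo. So the diameter is 3.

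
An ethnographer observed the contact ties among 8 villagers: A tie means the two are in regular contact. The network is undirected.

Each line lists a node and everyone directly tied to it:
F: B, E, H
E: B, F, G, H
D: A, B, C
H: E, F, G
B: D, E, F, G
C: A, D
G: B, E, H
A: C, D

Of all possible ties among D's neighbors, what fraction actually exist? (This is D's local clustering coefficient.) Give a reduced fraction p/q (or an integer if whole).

1/3

D's neighbors: A, B, and C (k = 3).
Possible neighbor pairs: C(3,2) = 3. Edges among them: A–C → e = 1.
Clustering(D) = 1/3.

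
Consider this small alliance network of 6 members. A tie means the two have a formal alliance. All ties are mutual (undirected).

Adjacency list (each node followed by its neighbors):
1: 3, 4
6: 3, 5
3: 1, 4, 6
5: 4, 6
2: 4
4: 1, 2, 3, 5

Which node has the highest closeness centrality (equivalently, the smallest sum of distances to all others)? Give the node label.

4

Farness (sum of distances to all others) for each node — 1:8, 2:10, 3:7, 4:6, 5:8, 6:9.
The smallest farness is 6, for 4, so 4 has the highest closeness.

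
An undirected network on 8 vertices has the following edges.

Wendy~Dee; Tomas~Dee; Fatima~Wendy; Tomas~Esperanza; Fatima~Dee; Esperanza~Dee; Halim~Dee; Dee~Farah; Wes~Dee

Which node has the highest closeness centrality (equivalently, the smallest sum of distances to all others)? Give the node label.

Dee

Farness (sum of distances to all others) for each node — Dee:7, Esperanza:12, Farah:13, Fatima:12, Halim:13, Tomas:12, Wendy:12, Wes:13.
The smallest farness is 7, for Dee, so Dee has the highest closeness.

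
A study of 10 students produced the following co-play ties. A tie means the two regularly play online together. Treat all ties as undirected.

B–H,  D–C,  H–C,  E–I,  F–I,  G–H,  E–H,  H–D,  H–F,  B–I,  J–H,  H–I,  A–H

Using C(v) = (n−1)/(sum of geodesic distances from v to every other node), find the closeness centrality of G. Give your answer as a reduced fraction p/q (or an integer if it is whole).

9/17

Distances from G: A:2, B:2, C:2, D:2, E:2, F:2, H:1, I:2, J:2. Sum = 17.
n = 10, so closeness = 9/17.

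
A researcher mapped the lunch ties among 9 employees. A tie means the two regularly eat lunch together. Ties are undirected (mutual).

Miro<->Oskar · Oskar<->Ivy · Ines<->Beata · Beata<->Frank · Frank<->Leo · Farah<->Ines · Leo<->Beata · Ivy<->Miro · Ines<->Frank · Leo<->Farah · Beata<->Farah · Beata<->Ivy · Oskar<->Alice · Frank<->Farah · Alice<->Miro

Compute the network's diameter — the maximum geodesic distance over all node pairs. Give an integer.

4

Eccentricity of each node (its greatest distance to any other): Alice:4, Beata:3, Farah:4, Frank:4, Ines:4, Ivy:2, Leo:4, Miro:3, Oskar:3.
The maximum eccentricity is 4, realized for instance by the pair Alice–Ines via Alice – Miro – Ivy – Beata – Ines. So the diameter is 4.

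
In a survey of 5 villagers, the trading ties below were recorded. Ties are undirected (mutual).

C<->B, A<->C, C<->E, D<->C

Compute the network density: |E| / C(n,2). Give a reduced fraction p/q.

There are 4 edges and 5 nodes, so the maximum possible is C(5,2) = 10.
Density = 4/10 = 2/5.

2/5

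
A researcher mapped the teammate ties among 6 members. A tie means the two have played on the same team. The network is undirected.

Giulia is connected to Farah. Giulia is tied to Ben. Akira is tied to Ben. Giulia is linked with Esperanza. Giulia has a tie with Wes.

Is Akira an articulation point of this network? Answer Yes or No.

Even without Akira, every remaining node can still reach every other (the residual graph is connected), so Akira is not a cut vertex.

No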